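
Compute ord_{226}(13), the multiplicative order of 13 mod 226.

ord(13) | φ(226) = φ(2)·φ(113) = 1·112 = 112 = 2^4 · 7.
Divisors of 112: 1, 2, 4, 7, 8, 14, 16, 28, 56, 112.
Evaluate successive powers at the divisors of 112:
13^1 ≡ 13 (mod 226)
13^2 ≡ 169 (mod 226)
13^4 ≡ 85 (mod 226)
13^7 ≡ 69 (mod 226)
13^8 ≡ 219 (mod 226)
13^14 ≡ 15 (mod 226)
13^16 ≡ 49 (mod 226)
13^28 ≡ 225 (mod 226)
13^56 ≡ 1 (mod 226) ✓
So ord_226(13) = 56.

56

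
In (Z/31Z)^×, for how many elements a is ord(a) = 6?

φ(31) = 31 − 1 = 30 = 2 · 3 · 5.
(Z/31Z)^× is cyclic (|G| = 30); a cyclic group of order m has exactly φ(d) elements of each order d | m, and none otherwise.
6 = 2 · 3 divides 30, and φ(6) = 2.

2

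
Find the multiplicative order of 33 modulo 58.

14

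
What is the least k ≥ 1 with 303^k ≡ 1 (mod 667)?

154

The order of 303 must divide φ(667) = φ(23·29) = (23−1)·(29−1) = 22·28 = 616 = 2^3 · 7 · 11.
Divisors of 616: 1, 2, 4, 7, 8, 11, 14, 22, 28, 44, 56, 77, 88, 154, 308, 616.
Check 303^d mod 667 for each divisor in increasing order:
303^1 ≡ 303
303^2 ≡ 430
303^4 ≡ 141
303^7 ≡ 376
303^8 ≡ 538
303^11 ≡ 323
303^14 ≡ 639
303^22 ≡ 277
303^28 ≡ 117
303^44 ≡ 24
303^56 ≡ 349
303^77 ≡ 231
303^88 ≡ 576
303^154 ≡ 1
The smallest such exponent is 154, so the order of 303 is 154.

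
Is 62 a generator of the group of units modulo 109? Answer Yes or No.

φ(109) = 109 − 1 = 108 = 2^2 · 3^3.
Test 62^(108/q) mod 109 for each prime factor q of 108:
62^54 ≡ 108 (mod 109)  [q = 2: ≢ 1 ✓]
62^36 ≡ 45 (mod 109)  [q = 3: ≢ 1 ✓]
All checks pass, so 62 has order 108 and is a primitive root modulo 109.

Yes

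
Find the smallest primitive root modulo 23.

5

φ(23) = 23 − 1 = 22 = 2 · 11.
g is a primitive root iff g^(22/q) ≢ 1 (mod 23) for each prime q ∈ {2, 11}.
g = 2: 2^11 ≡ 1 — hits 1, so not a primitive root.
g = 3: 3^11 ≡ 1 — hits 1, so not a primitive root.
g = 4: 4^11 ≡ 1 — hits 1, so not a primitive root.
g = 5: 5^11 ≡ 22; 5^2 ≡ 2 — none is 1, so 5 is a primitive root.
Hence the least primitive root of 23 is 5.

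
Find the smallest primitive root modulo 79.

3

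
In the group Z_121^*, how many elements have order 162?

φ(121) = φ(11^2) = 11·(11−1) = 110 = 2 · 5 · 11.
(Z/121Z)^× is cyclic (|G| = 110); a cyclic group of order m has exactly φ(d) elements of each order d | m, and none otherwise.
Here 110 is not a multiple of 162, so there are no elements of order 162.

0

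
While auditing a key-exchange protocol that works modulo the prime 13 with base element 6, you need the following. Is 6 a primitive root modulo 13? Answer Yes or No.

Yes

φ(13) = 13 − 1 = 12 = 2^2 · 3.
6 is a primitive root mod 13 iff 6^(φ(13)/q) ≢ 1 for every prime q | φ(13), i.e. q ∈ {2, 3}.
6^6 ≡ 12 (mod 13)  [q = 2: ≢ 1 ✓]
6^4 ≡ 9 (mod 13)  [q = 3: ≢ 1 ✓]
Every test exponent gives a nontrivial residue, hence 6 generates the full group.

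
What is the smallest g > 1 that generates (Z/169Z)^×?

2

φ(169) = φ(13^2) = 13·(13−1) = 156 = 2^2 · 3 · 13.
g is a primitive root iff g^(156/q) ≢ 1 (mod 169) for each prime q ∈ {2, 3, 13}.
g = 2: 2^78 ≡ 168; 2^52 ≡ 146; 2^12 ≡ 40 — none is 1, so 2 is a primitive root.
So 2 is the smallest generator of (Z/169Z)^×.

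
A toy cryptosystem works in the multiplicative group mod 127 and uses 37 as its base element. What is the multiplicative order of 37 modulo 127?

Since 37 ∈ (Z/127Z)^×, its order divides φ(127) = 127 − 1 = 126 = 2 · 3^2 · 7.
Divisors of 126: 1, 2, 3, 6, 7, 9, 14, 18, 21, 42, 63, 126.
Evaluate successive powers at the divisors of 126:
37^1 ≡ 37
37^2 ≡ 99
37^3 ≡ 107
37^6 ≡ 19
37^7 ≡ 68
37^9 ≡ 1
So ord_127(37) = 9.

9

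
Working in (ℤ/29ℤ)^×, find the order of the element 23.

The order of 23 must divide φ(29) = 29 − 1 = 28 = 2^2 · 7.
Divisors of 28: 1, 2, 4, 7, 14, 28.
Check 23^d mod 29 for each divisor in increasing order:
23^1 ≡ 23 (mod 29)
23^2 ≡ 7 (mod 29)
23^4 ≡ 20 (mod 29)
23^7 ≡ 1 (mod 29) ✓
So ord_29(23) = 7.

7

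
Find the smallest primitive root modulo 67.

φ(67) = 67 − 1 = 66 = 2 · 3 · 11.
g is a primitive root iff g^(66/q) ≢ 1 (mod 67) for each prime q ∈ {2, 3, 11}.
g = 2: 2^33 ≡ 66; 2^22 ≡ 37; 2^6 ≡ 64 — none is 1, so 2 is a primitive root.
The smallest primitive root modulo 67 is 2.

2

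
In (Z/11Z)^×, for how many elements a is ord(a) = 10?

4

φ(11) = 11 − 1 = 10 = 2 · 5.
In a cyclic group of order 10, there are φ(d) elements of order d for each divisor d of 10, and zero for non-divisors.
10 = 2 · 5 divides 10, and φ(10) = 4.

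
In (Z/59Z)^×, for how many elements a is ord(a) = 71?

0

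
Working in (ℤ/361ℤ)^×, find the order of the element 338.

342

Since 338 ∈ (Z/361Z)^×, its order divides φ(361) = φ(19^2) = 19·(19−1) = 342 = 2 · 3^2 · 19.
Divisors of 342: 1, 2, 3, 6, 9, 18, 19, 38, 57, 114, 171, 342.
Test each divisor d:
338^1 ≡ 338 (mod 361)
338^2 ≡ 168 (mod 361)
338^3 ≡ 107 (mod 361)
338^6 ≡ 258 (mod 361)
338^9 ≡ 170 (mod 361)
338^18 ≡ 20 (mod 361)
338^19 ≡ 262 (mod 361)
338^38 ≡ 54 (mod 361)
338^57 ≡ 69 (mod 361)
338^114 ≡ 68 (mod 361)
338^171 ≡ 360 (mod 361)
338^342 ≡ 1 (mod 361) ✓
Hence ord(338) = 342.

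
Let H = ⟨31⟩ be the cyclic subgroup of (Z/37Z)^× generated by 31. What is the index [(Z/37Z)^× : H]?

Since 31 ∈ (Z/37Z)^×, its order divides φ(37) = 37 − 1 = 36 = 2^2 · 3^2.
Divisors of 36: 1, 2, 3, 4, 6, 9, 12, 18, 36.
Test each divisor d:
31^1 ≡ 31 (mod 37)
31^2 ≡ 36 (mod 37)
31^3 ≡ 6 (mod 37)
31^4 ≡ 1 (mod 37) ✓
Thus |⟨31⟩| = ord(31) = 4.
[(Z/37Z)^× : ⟨31⟩] = 36/4 = 9.

9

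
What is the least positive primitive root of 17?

φ(17) = 17 − 1 = 16 = 2^4.
g is a primitive root iff g^(16/q) ≢ 1 (mod 17) for each prime q ∈ {2}.
g = 2: 2^8 ≡ 1 — hits 1, so not a primitive root.
g = 3: 3^8 ≡ 16 — none is 1, so 3 is a primitive root.
The smallest primitive root modulo 17 is 3.

3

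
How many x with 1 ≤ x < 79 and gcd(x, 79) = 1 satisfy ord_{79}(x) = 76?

0

φ(79) = 79 − 1 = 78 = 2 · 3 · 13.
(Z/79Z)^× is cyclic (|G| = 78); a cyclic group of order m has exactly φ(d) elements of each order d | m, and none otherwise.
76 does not divide 78, so no element of (Z/79Z)^× has order 76.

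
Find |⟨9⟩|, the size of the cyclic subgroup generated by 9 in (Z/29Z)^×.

14

Since 9 ∈ (Z/29Z)^×, its order divides φ(29) = 29 − 1 = 28 = 2^2 · 7.
Divisors of 28: 1, 2, 4, 7, 14, 28.
Evaluate successive powers at the divisors of 28:
9^1 ≡ 9
9^2 ≡ 23
9^4 ≡ 7
9^7 ≡ 28
9^14 ≡ 1
Therefore the multiplicative order of 9 modulo 29 is 14.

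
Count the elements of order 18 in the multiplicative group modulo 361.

6

φ(361) = φ(19^2) = 19·(19−1) = 342 = 2 · 3^2 · 19.
In a cyclic group of order 342, there are φ(d) elements of order d for each divisor d of 342, and zero for non-divisors.
18 = 2 · 3^2 divides 342, and φ(18) = 6.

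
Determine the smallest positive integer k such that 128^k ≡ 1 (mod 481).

By Lagrange's theorem, ord_481(128) divides φ(481) = φ(13·37) = (13−1)·(37−1) = 12·36 = 432 = 2^4 · 3^3.
Divisors of 432: 1, 2, 3, 4, 6, 8, 9, 12, 16, 18, 24, 27, 36, 48, 54, 72, 108, 144, 216, 432.
Compute 128^d (mod 481) for the divisors d until we hit 1:
128^1 ≡ 128 (mod 481)
128^2 ≡ 30 (mod 481)
128^3 ≡ 473 (mod 481)
128^4 ≡ 419 (mod 481)
128^6 ≡ 64 (mod 481)
128^8 ≡ 477 (mod 481)
128^9 ≡ 450 (mod 481)
128^12 ≡ 248 (mod 481)
128^16 ≡ 16 (mod 481)
128^18 ≡ 480 (mod 481)
128^24 ≡ 417 (mod 481)
128^27 ≡ 31 (mod 481)
128^36 ≡ 1 (mod 481) ✓
Therefore the multiplicative order of 128 modulo 481 is 36.

36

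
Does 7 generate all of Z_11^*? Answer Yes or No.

Yes

φ(11) = 11 − 1 = 10 = 2 · 5.
Test 7^(10/q) mod 11 for each prime factor q of 10:
7^5 ≡ 10 (mod 11)  [q = 2: ≢ 1 ✓]
7^2 ≡ 5 (mod 11)  [q = 5: ≢ 1 ✓]
Every test exponent gives a nontrivial residue, hence 7 generates the full group.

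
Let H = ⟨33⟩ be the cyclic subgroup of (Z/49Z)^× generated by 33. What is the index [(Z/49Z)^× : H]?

1

The order of 33 must divide φ(49) = φ(7^2) = 7·(7−1) = 42 = 2 · 3 · 7.
Divisors of 42: 1, 2, 3, 6, 7, 14, 21, 42.
Compute 33^d (mod 49) for the divisors d until we hit 1:
33^1 ≡ 33 (mod 49)
33^2 ≡ 11 (mod 49)
33^3 ≡ 20 (mod 49)
33^6 ≡ 8 (mod 49)
33^7 ≡ 19 (mod 49)
33^14 ≡ 18 (mod 49)
33^21 ≡ 48 (mod 49)
33^42 ≡ 1 (mod 49) ✓
The order of 33 is 42, so the subgroup it generates has 42 elements.
The index is φ(49) / ord(33) = 42 / 42 = 1.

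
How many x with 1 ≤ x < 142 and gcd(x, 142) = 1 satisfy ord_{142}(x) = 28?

0

φ(142) = φ(2)·φ(71) = 1·70 = 70 = 2 · 5 · 7.
In a cyclic group of order 70, there are φ(d) elements of order d for each divisor d of 70, and zero for non-divisors.
Here 70 is not a multiple of 28, so there are no elements of order 28.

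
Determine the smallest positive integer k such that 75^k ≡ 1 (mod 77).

The order of 75 must divide φ(77) = φ(7·11) = (7−1)·(11−1) = 6·10 = 60 = 2^2 · 3 · 5.
Divisors of 60: 1, 2, 3, 4, 5, 6, 10, 12, 15, 20, 30, 60.
Test each divisor d:
75^1 ≡ 75
75^2 ≡ 4
75^3 ≡ 69
75^4 ≡ 16
75^5 ≡ 45
75^6 ≡ 64
75^10 ≡ 23
75^12 ≡ 15
75^15 ≡ 34
75^20 ≡ 67
75^30 ≡ 1
So ord_77(75) = 30.

30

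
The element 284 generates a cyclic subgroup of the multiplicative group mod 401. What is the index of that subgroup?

Since 284 ∈ (Z/401Z)^×, its order divides φ(401) = 401 − 1 = 400 = 2^4 · 5^2.
Divisors of 400: 1, 2, 4, 5, 8, 10, 16, 20, 25, 40, 50, 80, 100, 200, 400.
Evaluate successive powers at the divisors of 400:
284^1 ≡ 284 (mod 401)
284^2 ≡ 55 (mod 401)
284^4 ≡ 218 (mod 401)
284^5 ≡ 158 (mod 401)
284^8 ≡ 206 (mod 401)
284^10 ≡ 102 (mod 401)
284^16 ≡ 331 (mod 401)
284^20 ≡ 379 (mod 401)
284^25 ≡ 133 (mod 401)
284^40 ≡ 83 (mod 401)
284^50 ≡ 45 (mod 401)
284^80 ≡ 72 (mod 401)
284^100 ≡ 20 (mod 401)
284^200 ≡ 400 (mod 401)
284^400 ≡ 1 (mod 401) ✓
Thus |⟨284⟩| = ord(284) = 400.
The index is φ(401) / ord(284) = 400 / 400 = 1.

1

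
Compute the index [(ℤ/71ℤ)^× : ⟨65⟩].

1

The order of 65 must divide φ(71) = 71 − 1 = 70 = 2 · 5 · 7.
Divisors of 70: 1, 2, 5, 7, 10, 14, 35, 70.
Test each divisor d:
65^1 ≡ 65 (mod 71)
65^2 ≡ 36 (mod 71)
65^5 ≡ 34 (mod 71)
65^7 ≡ 17 (mod 71)
65^10 ≡ 20 (mod 71)
65^14 ≡ 5 (mod 71)
65^35 ≡ 70 (mod 71)
65^70 ≡ 1 (mod 71) ✓
So ord_71(65) = 70, hence |⟨65⟩| = 70.
[(Z/71Z)^× : ⟨65⟩] = 70/70 = 1.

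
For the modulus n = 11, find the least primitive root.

2

φ(11) = 11 − 1 = 10 = 2 · 5.
g is a primitive root iff g^(10/q) ≢ 1 (mod 11) for each prime q ∈ {2, 5}.
g = 2: 2^5 ≡ 10; 2^2 ≡ 4 — none is 1, so 2 is a primitive root.
The smallest primitive root modulo 11 is 2.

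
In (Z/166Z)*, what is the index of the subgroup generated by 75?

By Lagrange's theorem, ord_166(75) divides φ(166) = φ(2)·φ(83) = 1·82 = 82 = 2 · 41.
Divisors of 82: 1, 2, 41, 82.
Evaluate successive powers at the divisors of 82:
75^1 ≡ 75
75^2 ≡ 147
75^41 ≡ 1
Thus |⟨75⟩| = ord(75) = 41.
The index is φ(166) / ord(75) = 82 / 41 = 2.

2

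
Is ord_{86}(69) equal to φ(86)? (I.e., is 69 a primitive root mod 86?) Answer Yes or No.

φ(86) = φ(2)·φ(43) = 1·42 = 42 = 2 · 3 · 7.
Test 69^(42/q) mod 86 for each prime factor q of 42:
69^21 ≡ 85 (mod 86)  [q = 2: ≢ 1 ✓]
69^14 ≡ 49 (mod 86)  [q = 3: ≢ 1 ✓]
69^6 ≡ 35 (mod 86)  [q = 7: ≢ 1 ✓]
All checks pass, so 69 has order 42 and is a primitive root modulo 86.

Yes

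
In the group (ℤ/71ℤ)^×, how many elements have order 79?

0

φ(71) = 71 − 1 = 70 = 2 · 5 · 7.
Since (Z/71Z)^× is cyclic of order 70, the number of elements of order d is φ(d) when d | 70 and 0 otherwise.
Since 79 ∤ 70, the count is 0.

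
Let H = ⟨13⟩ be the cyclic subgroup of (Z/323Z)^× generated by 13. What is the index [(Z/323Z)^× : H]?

The order of 13 must divide φ(323) = φ(17·19) = (17−1)·(19−1) = 16·18 = 288 = 2^5 · 3^2.
Divisors of 288: 1, 2, 3, 4, 6, 8, 9, 12, 16, 18, 24, 32, 36, 48, 72, 96, 144, 288.
Test each divisor d:
13^1 ≡ 13 (mod 323)
13^2 ≡ 169 (mod 323)
13^3 ≡ 259 (mod 323)
13^4 ≡ 137 (mod 323)
13^6 ≡ 220 (mod 323)
13^8 ≡ 35 (mod 323)
13^9 ≡ 132 (mod 323)
13^12 ≡ 273 (mod 323)
13^16 ≡ 256 (mod 323)
13^18 ≡ 305 (mod 323)
13^24 ≡ 239 (mod 323)
13^32 ≡ 290 (mod 323)
13^36 ≡ 1 (mod 323) ✓
The order of 13 is 36, so the subgroup it generates has 36 elements.
[(Z/323Z)^× : ⟨13⟩] = 288/36 = 8.

8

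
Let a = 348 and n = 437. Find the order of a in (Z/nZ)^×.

The order of 348 must divide φ(437) = φ(19·23) = (19−1)·(23−1) = 18·22 = 396 = 2^2 · 3^2 · 11.
Divisors of 396: 1, 2, 3, 4, 6, 9, 11, 12, 18, 22, 33, 36, 44, 66, 99, 132, 198, 396.
Compute 348^d (mod 437) for the divisors d until we hit 1:
348^1 ≡ 348
348^2 ≡ 55
348^3 ≡ 349
348^4 ≡ 403
348^6 ≡ 315
348^9 ≡ 248
348^11 ≡ 93
348^12 ≡ 26
348^18 ≡ 324
348^22 ≡ 346
348^33 ≡ 277
348^36 ≡ 96
348^44 ≡ 415
348^66 ≡ 254
348^99 ≡ 1
So ord_437(348) = 99.

99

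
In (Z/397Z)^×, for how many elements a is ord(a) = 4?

φ(397) = 397 − 1 = 396 = 2^2 · 3^2 · 11.
Since (Z/397Z)^× is cyclic of order 396, the number of elements of order d is φ(d) when d | 396 and 0 otherwise.
4 = 2^2 divides 396, and φ(4) = 2.

2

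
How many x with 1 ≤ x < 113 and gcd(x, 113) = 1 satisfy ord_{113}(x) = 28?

12

φ(113) = 113 − 1 = 112 = 2^4 · 7.
In a cyclic group of order 112, there are φ(d) elements of order d for each divisor d of 112, and zero for non-divisors.
28 = 2^2 · 7 divides 112, and φ(28) = 12.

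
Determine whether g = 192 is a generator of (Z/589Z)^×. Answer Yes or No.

No

589 = 19 · 31 is a product of two distinct odd primes, so (Z/589Z)^× ≅ (Z/19Z)^× × (Z/31Z)^× is not cyclic.
No primitive root modulo 589 exists; in particular 192 is not one.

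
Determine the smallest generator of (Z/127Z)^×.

3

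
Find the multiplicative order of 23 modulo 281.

280

ord(23) | φ(281) = 281 − 1 = 280 = 2^3 · 5 · 7.
Divisors of 280: 1, 2, 4, 5, 7, 8, 10, 14, 20, 28, 35, 40, 56, 70, 140, 280.
Compute 23^d (mod 281) for the divisors d until we hit 1:
23^1 ≡ 23 (mod 281)
23^2 ≡ 248 (mod 281)
23^4 ≡ 246 (mod 281)
23^5 ≡ 38 (mod 281)
23^7 ≡ 151 (mod 281)
23^8 ≡ 101 (mod 281)
23^10 ≡ 39 (mod 281)
23^14 ≡ 40 (mod 281)
23^20 ≡ 116 (mod 281)
23^28 ≡ 195 (mod 281)
23^35 ≡ 221 (mod 281)
23^40 ≡ 249 (mod 281)
23^56 ≡ 90 (mod 281)
23^70 ≡ 228 (mod 281)
23^140 ≡ 280 (mod 281)
23^280 ≡ 1 (mod 281) ✓
The smallest such exponent is 280, so the order of 23 is 280.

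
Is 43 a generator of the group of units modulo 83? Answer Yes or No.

Yes

φ(83) = 83 − 1 = 82 = 2 · 41.
It suffices to check that the order of 43 is not a proper divisor of 82: compute 43^(82/q) for q ∈ {2, 41}.
43^41 ≡ 82 (mod 83)  [q = 2: ≢ 1 ✓]
43^2 ≡ 23 (mod 83)  [q = 41: ≢ 1 ✓]
None equal 1, so ord_83(43) = 82: 43 is a primitive root.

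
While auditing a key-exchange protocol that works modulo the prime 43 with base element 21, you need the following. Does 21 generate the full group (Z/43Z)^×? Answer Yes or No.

φ(43) = 43 − 1 = 42 = 2 · 3 · 7.
21 is a primitive root mod 43 iff 21^(φ(43)/q) ≢ 1 for every prime q | φ(43), i.e. q ∈ {2, 3, 7}.
21^21 ≡ 1 (mod 43)  [q = 2: ≡ 1 ✗]
21^14 ≡ 1 (mod 43)  [q = 3: ≡ 1 ✗]
21^6 ≡ 41 (mod 43)  [q = 7: ≢ 1 ✓]
21^21 ≡ 1 shows ord(21) | 21, strictly less than φ(43); not a primitive root.

No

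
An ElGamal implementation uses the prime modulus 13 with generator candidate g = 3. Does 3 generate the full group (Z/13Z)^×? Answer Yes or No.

No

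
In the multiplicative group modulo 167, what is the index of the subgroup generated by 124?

ord(124) | φ(167) = 167 − 1 = 166 = 2 · 83.
Divisors of 166: 1, 2, 83, 166.
Compute 124^d (mod 167) for the divisors d until we hit 1:
124^1 ≡ 124 (mod 167)
124^2 ≡ 12 (mod 167)
124^83 ≡ 1 (mod 167) ✓
So ord_167(124) = 83, hence |⟨124⟩| = 83.
The index is φ(167) / ord(124) = 166 / 83 = 2.

2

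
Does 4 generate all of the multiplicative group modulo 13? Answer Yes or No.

No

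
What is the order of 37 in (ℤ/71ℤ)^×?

7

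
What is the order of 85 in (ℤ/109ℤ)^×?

108

The order of 85 must divide φ(109) = 109 − 1 = 108 = 2^2 · 3^3.
Divisors of 108: 1, 2, 3, 4, 6, 9, 12, 18, 27, 36, 54, 108.
Compute 85^d (mod 109) for the divisors d until we hit 1:
85^1 ≡ 85 (mod 109)
85^2 ≡ 31 (mod 109)
85^3 ≡ 19 (mod 109)
85^4 ≡ 89 (mod 109)
85^6 ≡ 34 (mod 109)
85^9 ≡ 101 (mod 109)
85^12 ≡ 66 (mod 109)
85^18 ≡ 64 (mod 109)
85^27 ≡ 33 (mod 109)
85^36 ≡ 63 (mod 109)
85^54 ≡ 108 (mod 109)
85^108 ≡ 1 (mod 109) ✓
Therefore the multiplicative order of 85 modulo 109 is 108.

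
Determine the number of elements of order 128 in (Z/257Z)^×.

φ(257) = 257 − 1 = 256 = 2^8.
In a cyclic group of order 256, there are φ(d) elements of order d for each divisor d of 256, and zero for non-divisors.
128 = 2^7 divides 256, and φ(128) = 64.

64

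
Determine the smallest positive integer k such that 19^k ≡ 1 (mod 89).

88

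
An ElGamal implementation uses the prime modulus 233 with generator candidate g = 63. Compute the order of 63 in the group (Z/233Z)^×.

The order of 63 must divide φ(233) = 233 − 1 = 232 = 2^3 · 29.
Divisors of 232: 1, 2, 4, 8, 29, 58, 116, 232.
Check 63^d mod 233 for each divisor in increasing order:
63^1 ≡ 63
63^2 ≡ 8
63^4 ≡ 64
63^8 ≡ 135
63^29 ≡ 1
So ord_233(63) = 29.

29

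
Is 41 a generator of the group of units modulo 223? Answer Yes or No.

φ(223) = 223 − 1 = 222 = 2 · 3 · 37.
41 is a primitive root mod 223 iff 41^(φ(223)/q) ≢ 1 for every prime q | φ(223), i.e. q ∈ {2, 3, 37}.
41^111 ≡ 1 (mod 223)  [q = 2: ≡ 1 ✗]
41^74 ≡ 1 (mod 223)  [q = 3: ≡ 1 ✗]
41^6 ≡ 196 (mod 223)  [q = 37: ≢ 1 ✓]
The check at q = 2 fails, so 41 generates a proper subgroup.

No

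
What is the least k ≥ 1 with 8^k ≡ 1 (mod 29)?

ord(8) | φ(29) = 29 − 1 = 28 = 2^2 · 7.
Divisors of 28: 1, 2, 4, 7, 14, 28.
Test each divisor d:
8^1 ≡ 8 (mod 29)
8^2 ≡ 6 (mod 29)
8^4 ≡ 7 (mod 29)
8^7 ≡ 17 (mod 29)
8^14 ≡ 28 (mod 29)
8^28 ≡ 1 (mod 29) ✓
The smallest such exponent is 28, so the order of 8 is 28.

28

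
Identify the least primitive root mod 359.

φ(359) = 359 − 1 = 358 = 2 · 179.
g is a primitive root iff g^(358/q) ≢ 1 (mod 359) for each prime q ∈ {2, 179}.
g = 2: 2^179 ≡ 1 — hits 1, so not a primitive root.
g = 3: 3^179 ≡ 1 — hits 1, so not a primitive root.
g = 4: 4^179 ≡ 1 — hits 1, so not a primitive root.
g = 5: 5^179 ≡ 1 — hits 1, so not a primitive root.
g = 6: 6^179 ≡ 1 — hits 1, so not a primitive root.
g = 7: 7^179 ≡ 358; 7^2 ≡ 49 — none is 1, so 7 is a primitive root.
So 7 is the smallest generator of (Z/359Z)^×.

7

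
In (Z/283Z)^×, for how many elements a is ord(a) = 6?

2

φ(283) = 283 − 1 = 282 = 2 · 3 · 47.
In a cyclic group of order 282, there are φ(d) elements of order d for each divisor d of 282, and zero for non-divisors.
6 = 2 · 3 divides 282, and φ(6) = 2.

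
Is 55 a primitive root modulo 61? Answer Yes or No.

φ(61) = 61 − 1 = 60 = 2^2 · 3 · 5.
55 is a primitive root mod 61 iff 55^(φ(61)/q) ≢ 1 for every prime q | φ(61), i.e. q ∈ {2, 3, 5}.
55^30 ≡ 60 (mod 61)  [q = 2: ≢ 1 ✓]
55^20 ≡ 47 (mod 61)  [q = 3: ≢ 1 ✓]
55^12 ≡ 20 (mod 61)  [q = 5: ≢ 1 ✓]
All checks pass, so 55 has order 60 and is a primitive root modulo 61.

Yes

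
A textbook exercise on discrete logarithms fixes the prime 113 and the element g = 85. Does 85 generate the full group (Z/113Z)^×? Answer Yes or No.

No

φ(113) = 113 − 1 = 112 = 2^4 · 7.
85 is a primitive root mod 113 iff 85^(φ(113)/q) ≢ 1 for every prime q | φ(113), i.e. q ∈ {2, 7}.
85^56 ≡ 1 (mod 113)  [q = 2: ≡ 1 ✗]
85^16 ≡ 106 (mod 113)  [q = 7: ≢ 1 ✓]
Since 85^56 ≡ 1, the order of 85 divides 56 < 112, so 85 is not a primitive root.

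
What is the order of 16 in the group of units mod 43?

7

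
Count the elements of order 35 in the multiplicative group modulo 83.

0

φ(83) = 83 − 1 = 82 = 2 · 41.
(Z/83Z)^× is cyclic (|G| = 82); a cyclic group of order m has exactly φ(d) elements of each order d | m, and none otherwise.
Since 35 ∤ 82, the count is 0.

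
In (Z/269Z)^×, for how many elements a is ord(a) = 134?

66

φ(269) = 269 − 1 = 268 = 2^2 · 67.
In a cyclic group of order 268, there are φ(d) elements of order d for each divisor d of 268, and zero for non-divisors.
134 = 2 · 67 divides 268, and φ(134) = 66.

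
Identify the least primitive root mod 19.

φ(19) = 19 − 1 = 18 = 2 · 3^2.
g is a primitive root iff g^(18/q) ≢ 1 (mod 19) for each prime q ∈ {2, 3}.
g = 2: 2^9 ≡ 18; 2^6 ≡ 7 — none is 1, so 2 is a primitive root.
Hence the least primitive root of 19 is 2.

2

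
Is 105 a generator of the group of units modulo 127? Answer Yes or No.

φ(127) = 127 − 1 = 126 = 2 · 3^2 · 7.
An element g generates (Z/127Z)^× iff g^(126/q) ≢ 1 (mod 127) for each prime q ∈ {2, 3, 7}.
105^63 ≡ 126 (mod 127)  [q = 2: ≢ 1 ✓]
105^42 ≡ 19 (mod 127)  [q = 3: ≢ 1 ✓]
105^18 ≡ 1 (mod 127)  [q = 7: ≡ 1 ✗]
105^18 ≡ 1 shows ord(105) | 18, strictly less than φ(127); not a primitive root.

No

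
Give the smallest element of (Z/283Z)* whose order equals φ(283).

3

φ(283) = 283 − 1 = 282 = 2 · 3 · 47.
g is a primitive root iff g^(282/q) ≢ 1 (mod 283) for each prime q ∈ {2, 3, 47}.
g = 2: 2^141 ≡ 282; 2^94 ≡ 1 — hits 1, so not a primitive root.
g = 3: 3^141 ≡ 282; 3^94 ≡ 238; 3^6 ≡ 163 — none is 1, so 3 is a primitive root.
The smallest primitive root modulo 283 is 3.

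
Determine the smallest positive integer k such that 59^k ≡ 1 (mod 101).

100

ord(59) | φ(101) = 101 − 1 = 100 = 2^2 · 5^2.
Divisors of 100: 1, 2, 4, 5, 10, 20, 25, 50, 100.
Compute 59^d (mod 101) for the divisors d until we hit 1:
59^1 ≡ 59 (mod 101)
59^2 ≡ 47 (mod 101)
59^4 ≡ 88 (mod 101)
59^5 ≡ 41 (mod 101)
59^10 ≡ 65 (mod 101)
59^20 ≡ 84 (mod 101)
59^25 ≡ 10 (mod 101)
59^50 ≡ 100 (mod 101)
59^100 ≡ 1 (mod 101) ✓
Therefore the multiplicative order of 59 modulo 101 is 100.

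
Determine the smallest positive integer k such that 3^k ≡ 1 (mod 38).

ord(3) | φ(38) = φ(2)·φ(19) = 1·18 = 18 = 2 · 3^2.
Divisors of 18: 1, 2, 3, 6, 9, 18.
Evaluate successive powers at the divisors of 18:
3^1 ≡ 3 (mod 38)
3^2 ≡ 9 (mod 38)
3^3 ≡ 27 (mod 38)
3^6 ≡ 7 (mod 38)
3^9 ≡ 37 (mod 38)
3^18 ≡ 1 (mod 38) ✓
Therefore the multiplicative order of 3 modulo 38 is 18.

18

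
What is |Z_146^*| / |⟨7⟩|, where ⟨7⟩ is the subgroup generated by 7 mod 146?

3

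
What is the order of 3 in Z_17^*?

16

ord(3) | φ(17) = 17 − 1 = 16 = 2^4.
Divisors of 16: 1, 2, 4, 8, 16.
Evaluate successive powers at the divisors of 16:
3^1 ≡ 3
3^2 ≡ 9
3^4 ≡ 13
3^8 ≡ 16
3^16 ≡ 1
Therefore the multiplicative order of 3 modulo 17 is 16.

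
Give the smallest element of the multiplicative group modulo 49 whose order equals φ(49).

3

φ(49) = φ(7^2) = 7·(7−1) = 42 = 2 · 3 · 7.
Test candidates g = 2, 3, … against the prime factors q ∈ {2, 3, 7} of φ(49): g is a generator iff g^(42/q) ≢ 1 for every such q.
g = 2: 2^21 ≡ 1 — hits 1, so not a primitive root.
g = 3: 3^21 ≡ 48; 3^14 ≡ 30; 3^6 ≡ 43 — none is 1, so 3 is a primitive root.
So 3 is the smallest generator of (Z/49Z)^×.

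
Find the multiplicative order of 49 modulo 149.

37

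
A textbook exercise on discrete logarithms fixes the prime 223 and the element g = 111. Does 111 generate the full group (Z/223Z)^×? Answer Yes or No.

φ(223) = 223 − 1 = 222 = 2 · 3 · 37.
It suffices to check that the order of 111 is not a proper divisor of 222: compute 111^(222/q) for q ∈ {2, 3, 37}.
111^111 ≡ 222 (mod 223)  [q = 2: ≢ 1 ✓]
111^74 ≡ 1 (mod 223)  [q = 3: ≡ 1 ✗]
111^6 ≡ 115 (mod 223)  [q = 37: ≢ 1 ✓]
Since 111^74 ≡ 1, the order of 111 divides 74 < 222, so 111 is not a primitive root.

No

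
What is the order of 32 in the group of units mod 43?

14

By Lagrange's theorem, ord_43(32) divides φ(43) = 43 − 1 = 42 = 2 · 3 · 7.
Divisors of 42: 1, 2, 3, 6, 7, 14, 21, 42.
Check 32^d mod 43 for each divisor in increasing order:
32^1 ≡ 32 (mod 43)
32^2 ≡ 35 (mod 43)
32^3 ≡ 2 (mod 43)
32^6 ≡ 4 (mod 43)
32^7 ≡ 42 (mod 43)
32^14 ≡ 1 (mod 43) ✓
So ord_43(32) = 14.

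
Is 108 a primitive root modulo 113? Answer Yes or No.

φ(113) = 113 − 1 = 112 = 2^4 · 7.
Test 108^(112/q) mod 113 for each prime factor q of 112:
108^56 ≡ 112 (mod 113)  [q = 2: ≢ 1 ✓]
108^16 ≡ 30 (mod 113)  [q = 7: ≢ 1 ✓]
None equal 1, so ord_113(108) = 112: 108 is a primitive root.

Yes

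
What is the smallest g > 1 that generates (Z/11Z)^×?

2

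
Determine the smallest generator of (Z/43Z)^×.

φ(43) = 43 − 1 = 42 = 2 · 3 · 7.
g is a primitive root iff g^(42/q) ≢ 1 (mod 43) for each prime q ∈ {2, 3, 7}.
g = 2: 2^21 ≡ 42; 2^14 ≡ 1 — hits 1, so not a primitive root.
g = 3: 3^21 ≡ 42; 3^14 ≡ 36; 3^6 ≡ 41 — none is 1, so 3 is a primitive root.
Hence the least primitive root of 43 is 3.

3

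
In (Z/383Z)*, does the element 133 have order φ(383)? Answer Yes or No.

No

φ(383) = 383 − 1 = 382 = 2 · 191.
Test 133^(382/q) mod 383 for each prime factor q of 382:
133^191 ≡ 1 (mod 383)  [q = 2: ≡ 1 ✗]
133^2 ≡ 71 (mod 383)  [q = 191: ≢ 1 ✓]
Since 133^191 ≡ 1, the order of 133 divides 191 < 382, so 133 is not a primitive root.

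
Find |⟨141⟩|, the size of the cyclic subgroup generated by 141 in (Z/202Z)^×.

100

By Lagrange's theorem, ord_202(141) divides φ(202) = φ(2)·φ(101) = 1·100 = 100 = 2^2 · 5^2.
Divisors of 100: 1, 2, 4, 5, 10, 20, 25, 50, 100.
Test each divisor d:
141^1 ≡ 141 (mod 202)
141^2 ≡ 85 (mod 202)
141^4 ≡ 155 (mod 202)
141^5 ≡ 39 (mod 202)
141^10 ≡ 107 (mod 202)
141^20 ≡ 137 (mod 202)
141^25 ≡ 91 (mod 202)
141^50 ≡ 201 (mod 202)
141^100 ≡ 1 (mod 202) ✓
Therefore the multiplicative order of 141 modulo 202 is 100.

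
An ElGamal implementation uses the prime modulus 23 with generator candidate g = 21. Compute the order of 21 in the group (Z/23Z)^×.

22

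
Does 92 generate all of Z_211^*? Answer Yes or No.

φ(211) = 211 − 1 = 210 = 2 · 3 · 5 · 7.
It suffices to check that the order of 92 is not a proper divisor of 210: compute 92^(210/q) for q ∈ {2, 3, 5, 7}.
92^105 ≡ 210 (mod 211)  [q = 2: ≢ 1 ✓]
92^70 ≡ 14 (mod 211)  [q = 3: ≢ 1 ✓]
92^42 ≡ 188 (mod 211)  [q = 5: ≢ 1 ✓]
92^30 ≡ 123 (mod 211)  [q = 7: ≢ 1 ✓]
None equal 1, so ord_211(92) = 210: 92 is a primitive root.

Yes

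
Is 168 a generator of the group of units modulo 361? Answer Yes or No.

No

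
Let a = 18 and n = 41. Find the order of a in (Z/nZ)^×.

The order of 18 must divide φ(41) = 41 − 1 = 40 = 2^3 · 5.
Divisors of 40: 1, 2, 4, 5, 8, 10, 20, 40.
Test each divisor d:
18^1 ≡ 18 (mod 41)
18^2 ≡ 37 (mod 41)
18^4 ≡ 16 (mod 41)
18^5 ≡ 1 (mod 41) ✓
The smallest such exponent is 5, so the order of 18 is 5.

5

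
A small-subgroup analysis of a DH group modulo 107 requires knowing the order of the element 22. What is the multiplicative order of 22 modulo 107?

ord(22) | φ(107) = 107 − 1 = 106 = 2 · 53.
Divisors of 106: 1, 2, 53, 106.
Check 22^d mod 107 for each divisor in increasing order:
22^1 ≡ 22 (mod 107)
22^2 ≡ 56 (mod 107)
22^53 ≡ 106 (mod 107)
22^106 ≡ 1 (mod 107) ✓
So ord_107(22) = 106.

106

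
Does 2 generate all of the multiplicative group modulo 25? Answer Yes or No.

Yes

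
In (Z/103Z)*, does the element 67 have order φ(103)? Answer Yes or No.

Yes

φ(103) = 103 − 1 = 102 = 2 · 3 · 17.
67 is a primitive root mod 103 iff 67^(φ(103)/q) ≢ 1 for every prime q | φ(103), i.e. q ∈ {2, 3, 17}.
67^51 ≡ 102 (mod 103)  [q = 2: ≢ 1 ✓]
67^34 ≡ 56 (mod 103)  [q = 3: ≢ 1 ✓]
67^6 ≡ 9 (mod 103)  [q = 17: ≢ 1 ✓]
All checks pass, so 67 has order 102 and is a primitive root modulo 103.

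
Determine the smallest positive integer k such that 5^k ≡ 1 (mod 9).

The order of 5 must divide φ(9) = φ(3^2) = 3·(3−1) = 6 = 2 · 3.
Divisors of 6: 1, 2, 3, 6.
Evaluate successive powers at the divisors of 6:
5^1 ≡ 5
5^2 ≡ 7
5^3 ≡ 8
5^6 ≡ 1
The smallest such exponent is 6, so the order of 5 is 6.

6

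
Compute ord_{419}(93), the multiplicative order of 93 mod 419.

ord(93) | φ(419) = 419 − 1 = 418 = 2 · 11 · 19.
Divisors of 418: 1, 2, 11, 19, 22, 38, 209, 418.
Compute 93^d (mod 419) for the divisors d until we hit 1:
93^1 ≡ 93 (mod 419)
93^2 ≡ 269 (mod 419)
93^11 ≡ 211 (mod 419)
93^19 ≡ 350 (mod 419)
93^22 ≡ 107 (mod 419)
93^38 ≡ 152 (mod 419)
93^209 ≡ 418 (mod 419)
93^418 ≡ 1 (mod 419) ✓
So ord_419(93) = 418.

418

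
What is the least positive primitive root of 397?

φ(397) = 397 − 1 = 396 = 2^2 · 3^2 · 11.
Test candidates g = 2, 3, … against the prime factors q ∈ {2, 3, 11} of φ(397): g is a generator iff g^(396/q) ≢ 1 for every such q.
g = 2: 2^198 ≡ 396; 2^132 ≡ 1 — hits 1, so not a primitive root.
g = 3: 3^198 ≡ 1 — hits 1, so not a primitive root.
g = 4: 4^198 ≡ 1 — hits 1, so not a primitive root.
g = 5: 5^198 ≡ 396; 5^132 ≡ 362; 5^36 ≡ 290 — none is 1, so 5 is a primitive root.
So 5 is the smallest generator of (Z/397Z)^×.

5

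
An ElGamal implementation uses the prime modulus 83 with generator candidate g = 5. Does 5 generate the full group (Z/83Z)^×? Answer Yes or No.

Yes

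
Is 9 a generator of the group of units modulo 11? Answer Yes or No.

φ(11) = 11 − 1 = 10 = 2 · 5.
Test 9^(10/q) mod 11 for each prime factor q of 10:
9^5 ≡ 1 (mod 11)  [q = 2: ≡ 1 ✗]
9^2 ≡ 4 (mod 11)  [q = 5: ≢ 1 ✓]
9^5 ≡ 1 shows ord(9) | 5, strictly less than φ(11); not a primitive root.

No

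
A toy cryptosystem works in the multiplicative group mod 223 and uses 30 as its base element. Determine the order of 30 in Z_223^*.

ord(30) | φ(223) = 223 − 1 = 222 = 2 · 3 · 37.
Divisors of 222: 1, 2, 3, 6, 37, 74, 111, 222.
Test each divisor d:
30^1 ≡ 30 (mod 223)
30^2 ≡ 8 (mod 223)
30^3 ≡ 17 (mod 223)
30^6 ≡ 66 (mod 223)
30^37 ≡ 1 (mod 223) ✓
Hence ord(30) = 37.

37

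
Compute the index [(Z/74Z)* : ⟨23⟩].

ord(23) | φ(74) = φ(2)·φ(37) = 1·36 = 36 = 2^2 · 3^2.
Divisors of 36: 1, 2, 3, 4, 6, 9, 12, 18, 36.
Compute 23^d (mod 74) for the divisors d until we hit 1:
23^1 ≡ 23
23^2 ≡ 11
23^3 ≡ 31
23^4 ≡ 47
23^6 ≡ 73
23^9 ≡ 43
23^12 ≡ 1
The order of 23 is 12, so the subgroup it generates has 12 elements.
The index is φ(74) / ord(23) = 36 / 12 = 3.

3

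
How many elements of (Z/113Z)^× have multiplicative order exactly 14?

φ(113) = 113 − 1 = 112 = 2^4 · 7.
Since (Z/113Z)^× is cyclic of order 112, the number of elements of order d is φ(d) when d | 112 and 0 otherwise.
14 = 2 · 7 divides 112, and φ(14) = 6.

6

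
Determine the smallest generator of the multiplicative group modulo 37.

φ(37) = 37 − 1 = 36 = 2^2 · 3^2.
g is a primitive root iff g^(36/q) ≢ 1 (mod 37) for each prime q ∈ {2, 3}.
g = 2: 2^18 ≡ 36; 2^12 ≡ 26 — none is 1, so 2 is a primitive root.
The smallest primitive root modulo 37 is 2.

2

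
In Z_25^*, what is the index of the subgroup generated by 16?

4

Since 16 ∈ (Z/25Z)^×, its order divides φ(25) = φ(5^2) = 5·(5−1) = 20 = 2^2 · 5.
Divisors of 20: 1, 2, 4, 5, 10, 20.
Test each divisor d:
16^1 ≡ 16 (mod 25)
16^2 ≡ 6 (mod 25)
16^4 ≡ 11 (mod 25)
16^5 ≡ 1 (mod 25) ✓
The order of 16 is 5, so the subgroup it generates has 5 elements.
The index is φ(25) / ord(16) = 20 / 5 = 4.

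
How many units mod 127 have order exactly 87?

0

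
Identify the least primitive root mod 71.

φ(71) = 71 − 1 = 70 = 2 · 5 · 7.
Test candidates g = 2, 3, … against the prime factors q ∈ {2, 5, 7} of φ(71): g is a generator iff g^(70/q) ≢ 1 for every such q.
g = 2: 2^35 ≡ 1 — hits 1, so not a primitive root.
g = 3: 3^35 ≡ 1 — hits 1, so not a primitive root.
g = 4: 4^35 ≡ 1 — hits 1, so not a primitive root.
g = 5: 5^35 ≡ 1 — hits 1, so not a primitive root.
g = 6: 6^35 ≡ 1 — hits 1, so not a primitive root.
g = 7: 7^35 ≡ 70; 7^14 ≡ 54; 7^10 ≡ 45 — none is 1, so 7 is a primitive root.
The smallest primitive root modulo 71 is 7.

7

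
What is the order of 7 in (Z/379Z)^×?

378

By Lagrange's theorem, ord_379(7) divides φ(379) = 379 − 1 = 378 = 2 · 3^3 · 7.
Divisors of 378: 1, 2, 3, 6, 7, 9, 14, 18, 21, 27, 42, 54, 63, 126, 189, 378.
Test each divisor d:
7^1 ≡ 7 (mod 379)
7^2 ≡ 49 (mod 379)
7^3 ≡ 343 (mod 379)
7^6 ≡ 159 (mod 379)
7^7 ≡ 355 (mod 379)
7^9 ≡ 340 (mod 379)
7^14 ≡ 197 (mod 379)
7^18 ≡ 5 (mod 379)
7^21 ≡ 199 (mod 379)
7^27 ≡ 184 (mod 379)
7^42 ≡ 185 (mod 379)
7^54 ≡ 125 (mod 379)
7^63 ≡ 52 (mod 379)
7^126 ≡ 51 (mod 379)
7^189 ≡ 378 (mod 379)
7^378 ≡ 1 (mod 379) ✓
Hence ord(7) = 378.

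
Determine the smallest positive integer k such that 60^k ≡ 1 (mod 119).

24

By Lagrange's theorem, ord_119(60) divides φ(119) = φ(7·17) = (7−1)·(17−1) = 6·16 = 96 = 2^5 · 3.
Divisors of 96: 1, 2, 3, 4, 6, 8, 12, 16, 24, 32, 48, 96.
Compute 60^d (mod 119) for the divisors d until we hit 1:
60^1 ≡ 60 (mod 119)
60^2 ≡ 30 (mod 119)
60^3 ≡ 15 (mod 119)
60^4 ≡ 67 (mod 119)
60^6 ≡ 106 (mod 119)
60^8 ≡ 86 (mod 119)
60^12 ≡ 50 (mod 119)
60^16 ≡ 18 (mod 119)
60^24 ≡ 1 (mod 119) ✓
So ord_119(60) = 24.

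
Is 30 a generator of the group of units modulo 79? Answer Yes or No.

φ(79) = 79 − 1 = 78 = 2 · 3 · 13.
Test 30^(78/q) mod 79 for each prime factor q of 78:
30^39 ≡ 78 (mod 79)  [q = 2: ≢ 1 ✓]
30^26 ≡ 23 (mod 79)  [q = 3: ≢ 1 ✓]
30^6 ≡ 8 (mod 79)  [q = 13: ≢ 1 ✓]
All checks pass, so 30 has order 78 and is a primitive root modulo 79.

Yes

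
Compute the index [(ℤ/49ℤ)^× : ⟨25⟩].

The order of 25 must divide φ(49) = φ(7^2) = 7·(7−1) = 42 = 2 · 3 · 7.
Divisors of 42: 1, 2, 3, 6, 7, 14, 21, 42.
Check 25^d mod 49 for each divisor in increasing order:
25^1 ≡ 25 (mod 49)
25^2 ≡ 37 (mod 49)
25^3 ≡ 43 (mod 49)
25^6 ≡ 36 (mod 49)
25^7 ≡ 18 (mod 49)
25^14 ≡ 30 (mod 49)
25^21 ≡ 1 (mod 49) ✓
So ord_49(25) = 21, hence |⟨25⟩| = 21.
[(Z/49Z)^× : ⟨25⟩] = 42/21 = 2.

2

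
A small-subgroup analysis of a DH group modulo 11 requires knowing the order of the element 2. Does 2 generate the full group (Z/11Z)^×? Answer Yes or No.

φ(11) = 11 − 1 = 10 = 2 · 5.
Test 2^(10/q) mod 11 for each prime factor q of 10:
2^5 ≡ 10 (mod 11)  [q = 2: ≢ 1 ✓]
2^2 ≡ 4 (mod 11)  [q = 5: ≢ 1 ✓]
None equal 1, so ord_11(2) = 10: 2 is a primitive root.

Yes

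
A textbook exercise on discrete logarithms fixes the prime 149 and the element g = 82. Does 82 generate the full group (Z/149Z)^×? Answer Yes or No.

No

φ(149) = 149 − 1 = 148 = 2^2 · 37.
82 is a primitive root mod 149 iff 82^(φ(149)/q) ≢ 1 for every prime q | φ(149), i.e. q ∈ {2, 37}.
82^74 ≡ 1 (mod 149)  [q = 2: ≡ 1 ✗]
82^4 ≡ 63 (mod 149)  [q = 37: ≢ 1 ✓]
82^74 ≡ 1 shows ord(82) | 74, strictly less than φ(149); not a primitive root.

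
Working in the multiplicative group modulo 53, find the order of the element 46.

13

ord(46) | φ(53) = 53 − 1 = 52 = 2^2 · 13.
Divisors of 52: 1, 2, 4, 13, 26, 52.
Test each divisor d:
46^1 ≡ 46 (mod 53)
46^2 ≡ 49 (mod 53)
46^4 ≡ 16 (mod 53)
46^13 ≡ 1 (mod 53) ✓
The smallest such exponent is 13, so the order of 46 is 13.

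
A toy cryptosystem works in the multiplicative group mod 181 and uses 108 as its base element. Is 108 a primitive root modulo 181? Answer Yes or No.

φ(181) = 181 − 1 = 180 = 2^2 · 3^2 · 5.
An element g generates (Z/181Z)^× iff g^(180/q) ≢ 1 (mod 181) for each prime q ∈ {2, 3, 5}.
108^90 ≡ 1 (mod 181)  [q = 2: ≡ 1 ✗]
108^60 ≡ 132 (mod 181)  [q = 3: ≢ 1 ✓]
108^36 ≡ 1 (mod 181)  [q = 5: ≡ 1 ✗]
The check at q = 2 fails, so 108 generates a proper subgroup.

No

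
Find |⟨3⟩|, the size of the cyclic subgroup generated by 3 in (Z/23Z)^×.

11

The order of 3 must divide φ(23) = 23 − 1 = 22 = 2 · 11.
Divisors of 22: 1, 2, 11, 22.
Check 3^d mod 23 for each divisor in increasing order:
3^1 ≡ 3 (mod 23)
3^2 ≡ 9 (mod 23)
3^11 ≡ 1 (mod 23) ✓
Therefore the multiplicative order of 3 modulo 23 is 11.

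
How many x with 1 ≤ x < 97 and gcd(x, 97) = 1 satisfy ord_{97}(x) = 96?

32

φ(97) = 97 − 1 = 96 = 2^5 · 3.
In a cyclic group of order 96, there are φ(d) elements of order d for each divisor d of 96, and zero for non-divisors.
96 = 2^5 · 3 divides 96, and φ(96) = 32.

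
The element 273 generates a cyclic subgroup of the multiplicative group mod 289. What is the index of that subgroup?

16

Since 273 ∈ (Z/289Z)^×, its order divides φ(289) = φ(17^2) = 17·(17−1) = 272 = 2^4 · 17.
Divisors of 272: 1, 2, 4, 8, 16, 17, 34, 68, 136, 272.
Evaluate successive powers at the divisors of 272:
273^1 ≡ 273 (mod 289)
273^2 ≡ 256 (mod 289)
273^4 ≡ 222 (mod 289)
273^8 ≡ 154 (mod 289)
273^16 ≡ 18 (mod 289)
273^17 ≡ 1 (mod 289) ✓
Thus |⟨273⟩| = ord(273) = 17.
The index is φ(289) / ord(273) = 272 / 17 = 16.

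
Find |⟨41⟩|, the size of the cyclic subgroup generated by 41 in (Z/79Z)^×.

By Lagrange's theorem, ord_79(41) divides φ(79) = 79 − 1 = 78 = 2 · 3 · 13.
Divisors of 78: 1, 2, 3, 6, 13, 26, 39, 78.
Test each divisor d:
41^1 ≡ 41 (mod 79)
41^2 ≡ 22 (mod 79)
41^3 ≡ 33 (mod 79)
41^6 ≡ 62 (mod 79)
41^13 ≡ 78 (mod 79)
41^26 ≡ 1 (mod 79) ✓
So ord_79(41) = 26.

26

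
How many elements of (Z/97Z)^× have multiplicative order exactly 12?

4

φ(97) = 97 − 1 = 96 = 2^5 · 3.
In a cyclic group of order 96, there are φ(d) elements of order d for each divisor d of 96, and zero for non-divisors.
12 = 2^2 · 3 divides 96, and φ(12) = 4.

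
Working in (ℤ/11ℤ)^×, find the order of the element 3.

ord(3) | φ(11) = 11 − 1 = 10 = 2 · 5.
Divisors of 10: 1, 2, 5, 10.
Test each divisor d:
3^1 ≡ 3
3^2 ≡ 9
3^5 ≡ 1
Therefore the multiplicative order of 3 modulo 11 is 5.

5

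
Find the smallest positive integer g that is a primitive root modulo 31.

φ(31) = 31 − 1 = 30 = 2 · 3 · 5.
g is a primitive root iff g^(30/q) ≢ 1 (mod 31) for each prime q ∈ {2, 3, 5}.
g = 2: 2^15 ≡ 1 — hits 1, so not a primitive root.
g = 3: 3^15 ≡ 30; 3^10 ≡ 25; 3^6 ≡ 16 — none is 1, so 3 is a primitive root.
The smallest primitive root modulo 31 is 3.

3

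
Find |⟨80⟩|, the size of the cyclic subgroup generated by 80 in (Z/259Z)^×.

12

ord(80) | φ(259) = φ(7·37) = (7−1)·(37−1) = 6·36 = 216 = 2^3 · 3^3.
Divisors of 216: 1, 2, 3, 4, 6, 8, 9, 12, 18, 24, 27, 36, 54, 72, 108, 216.
Evaluate successive powers at the divisors of 216:
80^1 ≡ 80 (mod 259)
80^2 ≡ 184 (mod 259)
80^3 ≡ 216 (mod 259)
80^4 ≡ 186 (mod 259)
80^6 ≡ 36 (mod 259)
80^8 ≡ 149 (mod 259)
80^9 ≡ 6 (mod 259)
80^12 ≡ 1 (mod 259) ✓
So ord_259(80) = 12.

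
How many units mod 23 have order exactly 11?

10

φ(23) = 23 − 1 = 22 = 2 · 11.
In a cyclic group of order 22, there are φ(d) elements of order d for each divisor d of 22, and zero for non-divisors.
11 | 22, and φ(11) = 11 − 1 = 10.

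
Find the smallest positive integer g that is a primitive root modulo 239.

7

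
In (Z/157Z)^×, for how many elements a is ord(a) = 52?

24

φ(157) = 157 − 1 = 156 = 2^2 · 3 · 13.
In a cyclic group of order 156, there are φ(d) elements of order d for each divisor d of 156, and zero for non-divisors.
52 = 2^2 · 13 divides 156, and φ(52) = 24.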